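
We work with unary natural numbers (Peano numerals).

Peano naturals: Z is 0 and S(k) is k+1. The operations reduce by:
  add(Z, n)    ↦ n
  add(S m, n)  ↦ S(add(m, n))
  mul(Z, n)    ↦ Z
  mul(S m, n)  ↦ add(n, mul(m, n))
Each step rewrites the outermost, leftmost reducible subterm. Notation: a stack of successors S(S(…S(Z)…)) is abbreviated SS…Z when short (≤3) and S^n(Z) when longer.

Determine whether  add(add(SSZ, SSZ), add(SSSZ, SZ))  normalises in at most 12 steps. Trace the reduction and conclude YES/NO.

  start: add(add(SSZ, SSZ), add(SSSZ, SZ))
  →1  add(S(add(SZ, SSZ)), add(SSSZ, SZ))
  →2  S(add(add(SZ, SSZ), add(SSSZ, SZ)))
  →3  S(add(S(add(Z, SSZ)), add(SSSZ, SZ)))
  →4  S(S(add(add(Z, SSZ), add(SSSZ, SZ))))
  →5  S(S(add(SSZ, add(SSSZ, SZ))))
  →6  S(S(S(add(SZ, add(SSSZ, SZ)))))
  →7  S(S(S(S(add(Z, add(SSSZ, SZ))))))
  →8  S(S(S(S(add(SSSZ, SZ)))))
  →9  S(S(S(S(S(add(SSZ, SZ))))))
  →10  S(S(S(S(S(S(add(SZ, SZ)))))))
  →11  S(S(S(S(S(S(S(add(Z, SZ))))))))
  →12  S^8(Z)

Answer: YES — reaches normal form S^8(Z) in 12 ≤ 12 steps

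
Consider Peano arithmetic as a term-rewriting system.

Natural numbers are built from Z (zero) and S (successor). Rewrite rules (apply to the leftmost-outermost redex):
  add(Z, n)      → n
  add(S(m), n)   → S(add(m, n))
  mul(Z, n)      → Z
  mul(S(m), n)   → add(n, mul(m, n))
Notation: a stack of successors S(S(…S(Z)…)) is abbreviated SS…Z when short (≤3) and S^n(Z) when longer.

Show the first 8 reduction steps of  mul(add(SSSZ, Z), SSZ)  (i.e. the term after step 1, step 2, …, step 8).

  start: mul(add(SSSZ, Z), SSZ)
  →1  mul(S(add(SSZ, Z)), SSZ)
  →2  add(SSZ, mul(add(SSZ, Z), SSZ))
  →3  S(add(SZ, mul(add(SSZ, Z), SSZ)))
  →4  S(S(add(Z, mul(add(SSZ, Z), SSZ))))
  →5  S(S(mul(add(SSZ, Z), SSZ)))
  →6  S(S(mul(S(add(SZ, Z)), SSZ)))
  →7  S(S(add(SSZ, mul(add(SZ, Z), SSZ))))
  →8  S(S(S(add(SZ, mul(add(SZ, Z), SSZ)))))

Answer: after 8 steps: S(S(S(add(SZ, mul(add(SZ, Z), SSZ)))))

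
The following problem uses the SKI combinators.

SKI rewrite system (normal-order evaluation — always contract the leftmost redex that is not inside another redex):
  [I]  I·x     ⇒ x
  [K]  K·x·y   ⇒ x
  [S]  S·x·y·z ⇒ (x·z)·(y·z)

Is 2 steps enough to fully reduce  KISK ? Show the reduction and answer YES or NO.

Answer: YES — reaches normal form K in 2 ≤ 2 steps

Working:
  start: KISK
  [1] IK
  [2] K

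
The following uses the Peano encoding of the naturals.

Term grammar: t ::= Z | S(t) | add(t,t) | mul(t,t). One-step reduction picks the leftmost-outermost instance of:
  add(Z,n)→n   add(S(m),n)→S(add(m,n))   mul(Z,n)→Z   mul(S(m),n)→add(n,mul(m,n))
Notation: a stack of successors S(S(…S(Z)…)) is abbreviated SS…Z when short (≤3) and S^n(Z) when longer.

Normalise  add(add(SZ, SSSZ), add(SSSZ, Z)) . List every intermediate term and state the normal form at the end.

Answer: normal form = S^7(Z)  (in 11 steps)

Reduction:
  start: add(add(SZ, SSSZ), add(SSSZ, Z))
  step 1: add(S(add(Z, SSSZ)), add(SSSZ, Z))
  step 2: S(add(add(Z, SSSZ), add(SSSZ, Z)))
  step 3: S(add(SSSZ, add(SSSZ, Z)))
  step 4: S(S(add(SSZ, add(SSSZ, Z))))
  step 5: S(S(S(add(SZ, add(SSSZ, Z)))))
  step 6: S(S(S(S(add(Z, add(SSSZ, Z))))))
  step 7: S(S(S(S(add(SSSZ, Z)))))
  step 8: S(S(S(S(S(add(SSZ, Z))))))
  step 9: S(S(S(S(S(S(add(SZ, Z)))))))
  step 10: S(S(S(S(S(S(S(add(Z, Z))))))))
  step 11: S^7(Z)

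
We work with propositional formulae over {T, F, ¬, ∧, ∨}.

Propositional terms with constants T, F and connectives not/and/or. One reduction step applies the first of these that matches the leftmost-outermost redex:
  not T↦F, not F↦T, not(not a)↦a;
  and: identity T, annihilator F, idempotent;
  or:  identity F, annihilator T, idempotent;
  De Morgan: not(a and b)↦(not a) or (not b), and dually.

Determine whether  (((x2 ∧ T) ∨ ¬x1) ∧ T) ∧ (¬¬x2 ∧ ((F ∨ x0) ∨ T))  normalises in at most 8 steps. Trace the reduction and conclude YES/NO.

  start: (((x2 ∧ T) ∨ ¬x1) ∧ T) ∧ (¬¬x2 ∧ ((F ∨ x0) ∨ T))
  [1] ((x2 ∧ T) ∨ ¬x1) ∧ (¬¬x2 ∧ ((F ∨ x0) ∨ T))
  [2] (x2 ∨ ¬x1) ∧ (¬¬x2 ∧ ((F ∨ x0) ∨ T))
  [3] (x2 ∨ ¬x1) ∧ (x2 ∧ ((F ∨ x0) ∨ T))
  [4] (x2 ∨ ¬x1) ∧ (x2 ∧ T)
  [5] (x2 ∨ ¬x1) ∧ x2

Answer: YES — reaches normal form (x2 ∨ ¬x1) ∧ x2 in 5 ≤ 8 steps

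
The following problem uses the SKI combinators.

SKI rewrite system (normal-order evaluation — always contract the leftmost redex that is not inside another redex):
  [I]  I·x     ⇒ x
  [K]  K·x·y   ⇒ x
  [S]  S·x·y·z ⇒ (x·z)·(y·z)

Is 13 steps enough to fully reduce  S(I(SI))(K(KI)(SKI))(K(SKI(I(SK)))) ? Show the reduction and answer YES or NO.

  start: S(I(SI))(K(KI)(SKI))(K(SKI(I(SK))))
  →1  I(SI)(K(SKI(I(SK))))(K(KI)(SKI)(K(SKI(I(SK)))))
  →2  SI(K(SKI(I(SK))))(K(KI)(SKI)(K(SKI(I(SK)))))
  →3  I(K(KI)(SKI)(K(SKI(I(SK)))))(K(SKI(I(SK)))(K(KI)(SKI)(K(SKI(I(SK))))))
  →4  K(KI)(SKI)(K(SKI(I(SK))))(K(SKI(I(SK)))(K(KI)(SKI)(K(SKI(I(SK))))))
  →5  KI(K(SKI(I(SK))))(K(SKI(I(SK)))(K(KI)(SKI)(K(SKI(I(SK))))))
  →6  I(K(SKI(I(SK)))(K(KI)(SKI)(K(SKI(I(SK))))))
  →7  K(SKI(I(SK)))(K(KI)(SKI)(K(SKI(I(SK)))))
  →8  SKI(I(SK))
  →9  K(I(SK))(I(I(SK)))
  →10  I(SK)
  →11  SK

Answer: YES — reaches normal form SK in 11 ≤ 13 steps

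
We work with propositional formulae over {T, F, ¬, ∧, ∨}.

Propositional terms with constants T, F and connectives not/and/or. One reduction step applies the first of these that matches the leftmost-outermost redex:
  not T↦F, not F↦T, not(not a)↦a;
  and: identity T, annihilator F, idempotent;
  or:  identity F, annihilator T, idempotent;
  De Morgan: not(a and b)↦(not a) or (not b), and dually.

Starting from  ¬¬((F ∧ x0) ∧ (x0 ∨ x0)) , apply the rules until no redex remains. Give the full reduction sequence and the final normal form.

Answer: normal form = F  (in 3 steps)

Working:
  start: ¬¬((F ∧ x0) ∧ (x0 ∨ x0))
  [1] (F ∧ x0) ∧ (x0 ∨ x0)
  [2] F ∧ (x0 ∨ x0)
  [3] F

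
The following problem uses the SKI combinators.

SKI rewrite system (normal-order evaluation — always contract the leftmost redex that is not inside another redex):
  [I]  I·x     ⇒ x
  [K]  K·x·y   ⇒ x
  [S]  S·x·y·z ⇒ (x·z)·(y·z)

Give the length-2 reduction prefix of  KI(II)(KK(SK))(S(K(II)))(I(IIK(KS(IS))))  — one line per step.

  start: KI(II)(KK(SK))(S(K(II)))(I(IIK(KS(IS))))
  →1  I(KK(SK))(S(K(II)))(I(IIK(KS(IS))))
  →2  KK(SK)(S(K(II)))(I(IIK(KS(IS))))

Answer: after 2 steps: KK(SK)(S(K(II)))(I(IIK(KS(IS))))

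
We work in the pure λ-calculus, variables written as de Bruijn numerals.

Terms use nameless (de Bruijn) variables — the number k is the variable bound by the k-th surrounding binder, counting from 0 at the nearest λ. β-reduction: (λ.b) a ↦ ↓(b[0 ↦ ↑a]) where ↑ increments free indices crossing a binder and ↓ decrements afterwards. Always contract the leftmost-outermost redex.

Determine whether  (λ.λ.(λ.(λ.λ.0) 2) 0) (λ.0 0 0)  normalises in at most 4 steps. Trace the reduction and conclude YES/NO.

  start: (λ.λ.(λ.(λ.λ.0) 2) 0) (λ.0 0 0)
  step 1: λ.(λ.(λ.λ.0) (λ.0 0 0)) 0
  step 2: λ.(λ.λ.0) (λ.0 0 0)
  step 3: λ.λ.0

Answer: YES — reaches normal form λ.λ.0 in 3 ≤ 4 steps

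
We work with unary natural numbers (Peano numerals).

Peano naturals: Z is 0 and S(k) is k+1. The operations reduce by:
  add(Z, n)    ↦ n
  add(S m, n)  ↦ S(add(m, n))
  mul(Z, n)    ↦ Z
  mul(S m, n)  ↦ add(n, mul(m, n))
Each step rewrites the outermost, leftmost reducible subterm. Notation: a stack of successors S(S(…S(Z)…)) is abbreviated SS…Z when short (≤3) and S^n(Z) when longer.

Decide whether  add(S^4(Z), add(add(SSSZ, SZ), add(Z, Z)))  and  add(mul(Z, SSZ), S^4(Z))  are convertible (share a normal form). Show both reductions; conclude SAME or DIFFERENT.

Term A:
  start: add(S^4(Z), add(add(SSSZ, SZ), add(Z, Z)))
  [1] S(add(SSSZ, add(add(SSSZ, SZ), add(Z, Z))))
  [2] S(S(add(SSZ, add(add(SSSZ, SZ), add(Z, Z)))))
  [3] S(S(S(add(SZ, add(add(SSSZ, SZ), add(Z, Z))))))
  [4] S(S(S(S(add(Z, add(add(SSSZ, SZ), add(Z, Z)))))))
  [5] S(S(S(S(add(add(SSSZ, SZ), add(Z, Z))))))
  [6] S(S(S(S(add(S(add(SSZ, SZ)), add(Z, Z))))))
  [7] S(S(S(S(S(add(add(SSZ, SZ), add(Z, Z)))))))
  [8] S(S(S(S(S(add(S(add(SZ, SZ)), add(Z, Z)))))))
  [9] S(S(S(S(S(S(add(add(SZ, SZ), add(Z, Z))))))))
  [10] S(S(S(S(S(S(add(S(add(Z, SZ)), add(Z, Z))))))))
  [11] S(S(S(S(S(S(S(add(add(Z, SZ), add(Z, Z)))))))))
  [12] S(S(S(S(S(S(S(add(SZ, add(Z, Z)))))))))
  [13] S(S(S(S(S(S(S(S(add(Z, add(Z, Z))))))))))
  [14] S(S(S(S(S(S(S(S(add(Z, Z)))))))))
  [15] S^8(Z)

Term B:
  start: add(mul(Z, SSZ), S^4(Z))
  [1] add(Z, S^4(Z))
  [2] S^4(Z)

Answer: DIFFERENT — A ⇓ S^8(Z), B ⇓ S^4(Z)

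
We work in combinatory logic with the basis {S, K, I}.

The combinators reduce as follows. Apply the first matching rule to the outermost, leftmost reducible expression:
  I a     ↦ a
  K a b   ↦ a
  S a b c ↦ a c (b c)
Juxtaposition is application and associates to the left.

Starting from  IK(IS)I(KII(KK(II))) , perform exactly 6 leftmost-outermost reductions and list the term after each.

  start: IK(IS)I(KII(KK(II)))
  →1  K(IS)I(KII(KK(II)))
  →2  IS(KII(KK(II)))
  →3  S(KII(KK(II)))
  →4  S(I(KK(II)))
  →5  S(KK(II))
  →6  SK

Answer: after 6 steps: SK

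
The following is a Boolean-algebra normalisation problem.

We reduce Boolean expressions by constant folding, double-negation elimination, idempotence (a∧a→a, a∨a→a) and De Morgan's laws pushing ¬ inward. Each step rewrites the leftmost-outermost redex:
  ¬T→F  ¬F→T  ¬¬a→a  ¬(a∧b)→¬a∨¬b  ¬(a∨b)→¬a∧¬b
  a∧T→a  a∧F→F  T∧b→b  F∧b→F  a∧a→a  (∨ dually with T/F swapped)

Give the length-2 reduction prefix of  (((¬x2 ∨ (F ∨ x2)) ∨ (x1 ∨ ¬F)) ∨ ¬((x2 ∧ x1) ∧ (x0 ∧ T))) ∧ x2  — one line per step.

  start: (((¬x2 ∨ (F ∨ x2)) ∨ (x1 ∨ ¬F)) ∨ ¬((x2 ∧ x1) ∧ (x0 ∧ T))) ∧ x2
  [1] (((¬x2 ∨ x2) ∨ (x1 ∨ ¬F)) ∨ ¬((x2 ∧ x1) ∧ (x0 ∧ T))) ∧ x2
  [2] (((¬x2 ∨ x2) ∨ (x1 ∨ T)) ∨ ¬((x2 ∧ x1) ∧ (x0 ∧ T))) ∧ x2

Answer: after 2 steps: (((¬x2 ∨ x2) ∨ (x1 ∨ T)) ∨ ¬((x2 ∧ x1) ∧ (x0 ∧ T))) ∧ x2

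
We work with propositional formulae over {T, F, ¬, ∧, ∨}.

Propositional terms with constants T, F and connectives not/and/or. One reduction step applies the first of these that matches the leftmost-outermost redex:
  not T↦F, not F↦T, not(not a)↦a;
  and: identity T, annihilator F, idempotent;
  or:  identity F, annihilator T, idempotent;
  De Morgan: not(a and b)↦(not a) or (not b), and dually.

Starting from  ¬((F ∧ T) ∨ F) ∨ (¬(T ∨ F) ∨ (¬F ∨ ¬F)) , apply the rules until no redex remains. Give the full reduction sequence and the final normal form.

  start: ¬((F ∧ T) ∨ F) ∨ (¬(T ∨ F) ∨ (¬F ∨ ¬F))
  step 1: (¬(F ∧ T) ∧ ¬F) ∨ (¬(T ∨ F) ∨ (¬F ∨ ¬F))
  step 2: ((¬F ∨ ¬T) ∧ ¬F) ∨ (¬(T ∨ F) ∨ (¬F ∨ ¬F))
  step 3: ((T ∨ ¬T) ∧ ¬F) ∨ (¬(T ∨ F) ∨ (¬F ∨ ¬F))
  step 4: (T ∧ ¬F) ∨ (¬(T ∨ F) ∨ (¬F ∨ ¬F))
  step 5: ¬F ∨ (¬(T ∨ F) ∨ (¬F ∨ ¬F))
  step 6: T ∨ (¬(T ∨ F) ∨ (¬F ∨ ¬F))
  step 7: T

Answer: normal form = T  (in 7 steps)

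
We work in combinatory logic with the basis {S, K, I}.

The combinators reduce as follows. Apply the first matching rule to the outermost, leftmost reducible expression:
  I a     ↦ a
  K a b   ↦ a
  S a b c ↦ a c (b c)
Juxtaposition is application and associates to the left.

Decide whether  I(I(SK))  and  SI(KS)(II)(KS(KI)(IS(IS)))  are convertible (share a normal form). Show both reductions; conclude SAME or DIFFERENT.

Answer: DIFFERENT — A ⇓ SK, B ⇓ S(S(SS))

Derivation:
Term A:
  start: I(I(SK))
  step 1: I(SK)
  step 2: SK

Term B:
  start: SI(KS)(II)(KS(KI)(IS(IS)))
  step 1: I(II)(KS(II))(KS(KI)(IS(IS)))
  step 2: II(KS(II))(KS(KI)(IS(IS)))
  step 3: I(KS(II))(KS(KI)(IS(IS)))
  step 4: KS(II)(KS(KI)(IS(IS)))
  step 5: S(KS(KI)(IS(IS)))
  step 6: S(S(IS(IS)))
  step 7: S(S(S(IS)))
  step 8: S(S(SS))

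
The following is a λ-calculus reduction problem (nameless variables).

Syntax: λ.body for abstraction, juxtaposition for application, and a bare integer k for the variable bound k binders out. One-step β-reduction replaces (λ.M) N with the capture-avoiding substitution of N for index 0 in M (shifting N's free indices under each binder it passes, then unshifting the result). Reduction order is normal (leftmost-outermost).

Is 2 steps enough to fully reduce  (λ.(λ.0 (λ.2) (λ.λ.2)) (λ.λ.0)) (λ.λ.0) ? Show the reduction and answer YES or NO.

Answer: NO — after 2 steps the term is (λ.λ.0) (λ.λ.λ.0) (λ.λ.λ.λ.0), not yet normal

Working:
  start: (λ.(λ.0 (λ.2) (λ.λ.2)) (λ.λ.0)) (λ.λ.0)
  [1] (λ.0 (λ.λ.λ.0) (λ.λ.2)) (λ.λ.0)
  [2] (λ.λ.0) (λ.λ.λ.0) (λ.λ.λ.λ.0)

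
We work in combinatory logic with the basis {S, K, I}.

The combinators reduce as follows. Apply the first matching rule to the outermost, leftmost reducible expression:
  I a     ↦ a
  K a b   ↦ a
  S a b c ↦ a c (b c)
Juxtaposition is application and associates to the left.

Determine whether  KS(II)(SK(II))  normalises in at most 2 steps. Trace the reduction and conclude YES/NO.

  start: KS(II)(SK(II))
  step 1: S(SK(II))
  step 2: S(SKI)

Answer: YES — reaches normal form S(SKI) in 2 ≤ 2 steps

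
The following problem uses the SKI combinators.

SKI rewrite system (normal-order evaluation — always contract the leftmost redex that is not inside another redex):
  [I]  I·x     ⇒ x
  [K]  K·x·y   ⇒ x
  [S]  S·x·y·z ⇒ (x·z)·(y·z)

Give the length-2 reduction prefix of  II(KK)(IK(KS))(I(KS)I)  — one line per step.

Answer: after 2 steps: KK(IK(KS))(I(KS)I)

Working:
  start: II(KK)(IK(KS))(I(KS)I)
  [1] I(KK)(IK(KS))(I(KS)I)
  [2] KK(IK(KS))(I(KS)I)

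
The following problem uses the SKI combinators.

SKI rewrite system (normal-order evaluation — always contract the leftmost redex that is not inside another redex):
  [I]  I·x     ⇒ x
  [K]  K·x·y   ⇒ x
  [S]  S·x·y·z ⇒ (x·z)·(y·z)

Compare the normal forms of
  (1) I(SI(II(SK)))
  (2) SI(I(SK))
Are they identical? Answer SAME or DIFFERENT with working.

Answer: SAME — A ⇓ SI(SK), B ⇓ SI(SK)

Derivation:
Term A:
  start: I(SI(II(SK)))
  →1  SI(II(SK))
  →2  SI(I(SK))
  →3  SI(SK)

Term B:
  start: SI(I(SK))
  →1  SI(SK)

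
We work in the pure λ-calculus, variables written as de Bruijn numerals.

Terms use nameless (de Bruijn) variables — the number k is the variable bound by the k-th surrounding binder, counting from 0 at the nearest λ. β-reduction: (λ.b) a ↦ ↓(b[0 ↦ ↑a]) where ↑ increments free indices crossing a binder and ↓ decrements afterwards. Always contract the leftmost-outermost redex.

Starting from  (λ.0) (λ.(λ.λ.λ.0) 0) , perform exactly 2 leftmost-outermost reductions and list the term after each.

  start: (λ.0) (λ.(λ.λ.λ.0) 0)
  →1  λ.(λ.λ.λ.0) 0
  →2  λ.λ.λ.0

Answer: after 2 steps: λ.λ.λ.0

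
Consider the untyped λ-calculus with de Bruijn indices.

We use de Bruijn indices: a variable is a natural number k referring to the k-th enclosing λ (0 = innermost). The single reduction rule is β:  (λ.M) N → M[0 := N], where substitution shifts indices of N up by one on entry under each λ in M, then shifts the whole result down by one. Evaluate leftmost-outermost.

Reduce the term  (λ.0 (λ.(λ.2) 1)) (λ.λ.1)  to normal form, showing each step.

Answer: normal form = λ.λ.λ.λ.1  (in 3 steps)

Derivation:
  start: (λ.0 (λ.(λ.2) 1)) (λ.λ.1)
  →1  (λ.λ.1) (λ.(λ.λ.λ.1) (λ.λ.1))
  →2  λ.λ.(λ.λ.λ.1) (λ.λ.1)
  →3  λ.λ.λ.λ.1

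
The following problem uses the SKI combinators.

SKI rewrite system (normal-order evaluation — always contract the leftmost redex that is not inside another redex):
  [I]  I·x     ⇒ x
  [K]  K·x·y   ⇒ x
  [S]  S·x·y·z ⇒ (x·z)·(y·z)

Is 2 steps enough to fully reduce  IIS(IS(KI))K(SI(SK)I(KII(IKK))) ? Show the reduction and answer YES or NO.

  start: IIS(IS(KI))K(SI(SK)I(KII(IKK)))
  [1] IS(IS(KI))K(SI(SK)I(KII(IKK)))
  [2] S(IS(KI))K(SI(SK)I(KII(IKK)))

Answer: NO — after 2 steps the term is S(IS(KI))K(SI(SK)I(KII(IKK))), not yet normal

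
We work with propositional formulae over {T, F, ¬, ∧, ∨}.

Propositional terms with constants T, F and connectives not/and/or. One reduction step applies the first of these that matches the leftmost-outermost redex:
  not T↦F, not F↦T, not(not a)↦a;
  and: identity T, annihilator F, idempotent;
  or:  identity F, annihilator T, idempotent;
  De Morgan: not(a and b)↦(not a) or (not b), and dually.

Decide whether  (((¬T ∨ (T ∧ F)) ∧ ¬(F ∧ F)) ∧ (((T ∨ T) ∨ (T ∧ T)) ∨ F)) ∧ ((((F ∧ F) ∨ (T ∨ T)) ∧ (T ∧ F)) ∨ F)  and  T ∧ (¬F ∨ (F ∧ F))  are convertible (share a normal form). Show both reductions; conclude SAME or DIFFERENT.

Term A:
  start: (((¬T ∨ (T ∧ F)) ∧ ¬(F ∧ F)) ∧ (((T ∨ T) ∨ (T ∧ T)) ∨ F)) ∧ ((((F ∧ F) ∨ (T ∨ T)) ∧ (T ∧ F)) ∨ F)
  step 1: (((F ∨ (T ∧ F)) ∧ ¬(F ∧ F)) ∧ (((T ∨ T) ∨ (T ∧ T)) ∨ F)) ∧ ((((F ∧ F) ∨ (T ∨ T)) ∧ (T ∧ F)) ∨ F)
  step 2: (((T ∧ F) ∧ ¬(F ∧ F)) ∧ (((T ∨ T) ∨ (T ∧ T)) ∨ F)) ∧ ((((F ∧ F) ∨ (T ∨ T)) ∧ (T ∧ F)) ∨ F)
  step 3: ((F ∧ ¬(F ∧ F)) ∧ (((T ∨ T) ∨ (T ∧ T)) ∨ F)) ∧ ((((F ∧ F) ∨ (T ∨ T)) ∧ (T ∧ F)) ∨ F)
  step 4: (F ∧ (((T ∨ T) ∨ (T ∧ T)) ∨ F)) ∧ ((((F ∧ F) ∨ (T ∨ T)) ∧ (T ∧ F)) ∨ F)
  step 5: F ∧ ((((F ∧ F) ∨ (T ∨ T)) ∧ (T ∧ F)) ∨ F)
  step 6: F

Term B:
  start: T ∧ (¬F ∨ (F ∧ F))
  step 1: ¬F ∨ (F ∧ F)
  step 2: T ∨ (F ∧ F)
  step 3: T

Answer: DIFFERENT — A ⇓ F, B ⇓ T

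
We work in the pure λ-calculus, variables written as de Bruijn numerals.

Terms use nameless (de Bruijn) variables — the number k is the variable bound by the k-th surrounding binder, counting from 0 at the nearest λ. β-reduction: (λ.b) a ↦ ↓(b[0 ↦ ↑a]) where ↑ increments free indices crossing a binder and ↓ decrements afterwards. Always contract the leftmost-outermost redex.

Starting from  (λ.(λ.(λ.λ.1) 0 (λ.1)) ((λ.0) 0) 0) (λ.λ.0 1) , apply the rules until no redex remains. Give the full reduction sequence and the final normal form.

Answer: normal form = λ.0 (λ.λ.0 1)  (in 6 steps)

Reduction:
  start: (λ.(λ.(λ.λ.1) 0 (λ.1)) ((λ.0) 0) 0) (λ.λ.0 1)
  →1  (λ.(λ.λ.1) 0 (λ.1)) ((λ.0) (λ.λ.0 1)) (λ.λ.0 1)
  →2  (λ.λ.1) ((λ.0) (λ.λ.0 1)) (λ.(λ.0) (λ.λ.0 1)) (λ.λ.0 1)
  →3  (λ.(λ.0) (λ.λ.0 1)) (λ.(λ.0) (λ.λ.0 1)) (λ.λ.0 1)
  →4  (λ.0) (λ.λ.0 1) (λ.λ.0 1)
  →5  (λ.λ.0 1) (λ.λ.0 1)
  →6  λ.0 (λ.λ.0 1)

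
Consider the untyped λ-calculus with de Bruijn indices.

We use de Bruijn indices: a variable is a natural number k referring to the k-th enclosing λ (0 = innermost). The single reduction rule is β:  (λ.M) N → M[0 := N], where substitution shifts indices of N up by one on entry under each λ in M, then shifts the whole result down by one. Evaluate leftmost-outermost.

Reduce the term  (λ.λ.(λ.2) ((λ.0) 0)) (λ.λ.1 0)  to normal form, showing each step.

Answer: normal form = λ.λ.λ.1 0  (in 2 steps)

Derivation:
  start: (λ.λ.(λ.2) ((λ.0) 0)) (λ.λ.1 0)
  →1  λ.(λ.λ.λ.1 0) ((λ.0) 0)
  →2  λ.λ.λ.1 0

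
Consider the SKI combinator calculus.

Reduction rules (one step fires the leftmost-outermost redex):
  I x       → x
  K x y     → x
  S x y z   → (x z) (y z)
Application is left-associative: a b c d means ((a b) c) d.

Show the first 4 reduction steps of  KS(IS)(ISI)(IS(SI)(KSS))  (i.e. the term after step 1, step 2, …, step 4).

  start: KS(IS)(ISI)(IS(SI)(KSS))
  →1  S(ISI)(IS(SI)(KSS))
  →2  S(SI)(IS(SI)(KSS))
  →3  S(SI)(S(SI)(KSS))
  →4  S(SI)(S(SI)S)

Answer: after 4 steps: S(SI)(S(SI)S)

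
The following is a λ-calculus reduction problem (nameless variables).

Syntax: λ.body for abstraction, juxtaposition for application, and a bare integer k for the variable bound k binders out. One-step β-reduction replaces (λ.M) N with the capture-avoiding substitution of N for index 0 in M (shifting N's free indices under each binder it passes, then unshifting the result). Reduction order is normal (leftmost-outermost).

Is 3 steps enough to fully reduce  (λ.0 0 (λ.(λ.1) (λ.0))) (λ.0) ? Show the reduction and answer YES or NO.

Answer: NO — after 3 steps the term is λ.(λ.1) (λ.0), not yet normal

Derivation:
  start: (λ.0 0 (λ.(λ.1) (λ.0))) (λ.0)
  step 1: (λ.0) (λ.0) (λ.(λ.1) (λ.0))
  step 2: (λ.0) (λ.(λ.1) (λ.0))
  step 3: λ.(λ.1) (λ.0)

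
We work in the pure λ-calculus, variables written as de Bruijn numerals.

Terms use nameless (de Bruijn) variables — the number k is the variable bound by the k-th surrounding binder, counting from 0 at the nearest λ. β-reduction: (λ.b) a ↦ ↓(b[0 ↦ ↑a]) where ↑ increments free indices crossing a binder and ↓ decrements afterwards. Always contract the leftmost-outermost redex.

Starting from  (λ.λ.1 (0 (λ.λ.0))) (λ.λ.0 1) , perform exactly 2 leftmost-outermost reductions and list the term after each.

Answer: after 2 steps: λ.λ.0 (1 (λ.λ.0))

Working:
  start: (λ.λ.1 (0 (λ.λ.0))) (λ.λ.0 1)
  →1  λ.(λ.λ.0 1) (0 (λ.λ.0))
  →2  λ.λ.0 (1 (λ.λ.0))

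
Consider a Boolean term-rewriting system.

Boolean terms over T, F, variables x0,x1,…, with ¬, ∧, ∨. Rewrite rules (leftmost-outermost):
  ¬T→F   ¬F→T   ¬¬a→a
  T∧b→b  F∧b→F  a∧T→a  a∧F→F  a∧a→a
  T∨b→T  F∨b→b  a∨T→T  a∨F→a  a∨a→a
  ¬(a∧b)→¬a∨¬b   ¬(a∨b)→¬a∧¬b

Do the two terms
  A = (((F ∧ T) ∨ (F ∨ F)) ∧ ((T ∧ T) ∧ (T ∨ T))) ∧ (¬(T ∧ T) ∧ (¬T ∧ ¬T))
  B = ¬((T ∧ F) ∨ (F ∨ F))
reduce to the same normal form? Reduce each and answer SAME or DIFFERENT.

Answer: DIFFERENT — A ⇓ F, B ⇓ T

Working:
Term A:
  start: (((F ∧ T) ∨ (F ∨ F)) ∧ ((T ∧ T) ∧ (T ∨ T))) ∧ (¬(T ∧ T) ∧ (¬T ∧ ¬T))
  [1] ((F ∨ (F ∨ F)) ∧ ((T ∧ T) ∧ (T ∨ T))) ∧ (¬(T ∧ T) ∧ (¬T ∧ ¬T))
  [2] ((F ∨ F) ∧ ((T ∧ T) ∧ (T ∨ T))) ∧ (¬(T ∧ T) ∧ (¬T ∧ ¬T))
  [3] (F ∧ ((T ∧ T) ∧ (T ∨ T))) ∧ (¬(T ∧ T) ∧ (¬T ∧ ¬T))
  [4] F ∧ (¬(T ∧ T) ∧ (¬T ∧ ¬T))
  [5] F

Term B:
  start: ¬((T ∧ F) ∨ (F ∨ F))
  [1] ¬(T ∧ F) ∧ ¬(F ∨ F)
  [2] (¬T ∨ ¬F) ∧ ¬(F ∨ F)
  [3] (F ∨ ¬F) ∧ ¬(F ∨ F)
  [4] ¬F ∧ ¬(F ∨ F)
  [5] T ∧ ¬(F ∨ F)
  [6] ¬(F ∨ F)
  [7] ¬F ∧ ¬F
  [8] ¬F
  [9] T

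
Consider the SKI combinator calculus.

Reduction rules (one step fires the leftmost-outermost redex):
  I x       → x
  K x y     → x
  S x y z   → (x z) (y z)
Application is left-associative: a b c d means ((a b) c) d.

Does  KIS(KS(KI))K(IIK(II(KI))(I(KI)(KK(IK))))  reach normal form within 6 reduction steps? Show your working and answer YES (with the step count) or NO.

Answer: NO — after 6 steps the term is SK(II(KI)), not yet normal

Derivation:
  start: KIS(KS(KI))K(IIK(II(KI))(I(KI)(KK(IK))))
  [1] I(KS(KI))K(IIK(II(KI))(I(KI)(KK(IK))))
  [2] KS(KI)K(IIK(II(KI))(I(KI)(KK(IK))))
  [3] SK(IIK(II(KI))(I(KI)(KK(IK))))
  [4] SK(IK(II(KI))(I(KI)(KK(IK))))
  [5] SK(K(II(KI))(I(KI)(KK(IK))))
  [6] SK(II(KI))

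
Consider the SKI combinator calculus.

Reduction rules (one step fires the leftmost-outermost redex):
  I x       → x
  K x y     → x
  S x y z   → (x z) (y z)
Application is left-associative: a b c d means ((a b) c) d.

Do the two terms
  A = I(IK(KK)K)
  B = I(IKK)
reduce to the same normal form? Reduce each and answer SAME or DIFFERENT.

Term A:
  start: I(IK(KK)K)
  →1  IK(KK)K
  →2  K(KK)K
  →3  KK

Term B:
  start: I(IKK)
  →1  IKK
  →2  KK

Answer: SAME — A ⇓ KK, B ⇓ KK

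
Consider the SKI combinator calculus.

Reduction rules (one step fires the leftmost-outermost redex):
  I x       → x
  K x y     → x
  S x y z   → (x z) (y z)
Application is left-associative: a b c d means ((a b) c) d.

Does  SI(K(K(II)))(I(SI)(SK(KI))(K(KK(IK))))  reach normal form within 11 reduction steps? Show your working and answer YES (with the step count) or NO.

Answer: YES — reaches normal form K(KI) in 9 ≤ 11 steps

Working:
  start: SI(K(K(II)))(I(SI)(SK(KI))(K(KK(IK))))
  step 1: I(I(SI)(SK(KI))(K(KK(IK))))(K(K(II))(I(SI)(SK(KI))(K(KK(IK)))))
  step 2: I(SI)(SK(KI))(K(KK(IK)))(K(K(II))(I(SI)(SK(KI))(K(KK(IK)))))
  step 3: SI(SK(KI))(K(KK(IK)))(K(K(II))(I(SI)(SK(KI))(K(KK(IK)))))
  step 4: I(K(KK(IK)))(SK(KI)(K(KK(IK))))(K(K(II))(I(SI)(SK(KI))(K(KK(IK)))))
  step 5: K(KK(IK))(SK(KI)(K(KK(IK))))(K(K(II))(I(SI)(SK(KI))(K(KK(IK)))))
  step 6: KK(IK)(K(K(II))(I(SI)(SK(KI))(K(KK(IK)))))
  step 7: K(K(K(II))(I(SI)(SK(KI))(K(KK(IK)))))
  step 8: K(K(II))
  step 9: K(KI)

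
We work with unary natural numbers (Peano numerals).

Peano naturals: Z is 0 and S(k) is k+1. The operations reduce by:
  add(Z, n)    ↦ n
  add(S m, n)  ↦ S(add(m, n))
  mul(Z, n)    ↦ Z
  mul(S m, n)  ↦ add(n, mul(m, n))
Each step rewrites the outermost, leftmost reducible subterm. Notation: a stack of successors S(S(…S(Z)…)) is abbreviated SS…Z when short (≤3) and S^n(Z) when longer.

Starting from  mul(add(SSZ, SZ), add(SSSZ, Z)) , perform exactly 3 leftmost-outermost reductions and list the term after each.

Answer: after 3 steps: add(S(add(SSZ, Z)), mul(add(SZ, SZ), add(SSSZ, Z)))

Working:
  start: mul(add(SSZ, SZ), add(SSSZ, Z))
  [1] mul(S(add(SZ, SZ)), add(SSSZ, Z))
  [2] add(add(SSSZ, Z), mul(add(SZ, SZ), add(SSSZ, Z)))
  [3] add(S(add(SSZ, Z)), mul(add(SZ, SZ), add(SSSZ, Z)))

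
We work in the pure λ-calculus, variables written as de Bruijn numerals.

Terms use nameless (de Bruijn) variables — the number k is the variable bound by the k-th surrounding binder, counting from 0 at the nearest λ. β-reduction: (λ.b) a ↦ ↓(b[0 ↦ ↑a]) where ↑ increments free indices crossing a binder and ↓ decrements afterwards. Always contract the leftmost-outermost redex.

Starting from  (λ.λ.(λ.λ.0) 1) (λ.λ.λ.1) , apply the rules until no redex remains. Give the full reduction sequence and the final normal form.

Answer: normal form = λ.λ.0  (in 2 steps)

Derivation:
  start: (λ.λ.(λ.λ.0) 1) (λ.λ.λ.1)
  →1  λ.(λ.λ.0) (λ.λ.λ.1)
  →2  λ.λ.0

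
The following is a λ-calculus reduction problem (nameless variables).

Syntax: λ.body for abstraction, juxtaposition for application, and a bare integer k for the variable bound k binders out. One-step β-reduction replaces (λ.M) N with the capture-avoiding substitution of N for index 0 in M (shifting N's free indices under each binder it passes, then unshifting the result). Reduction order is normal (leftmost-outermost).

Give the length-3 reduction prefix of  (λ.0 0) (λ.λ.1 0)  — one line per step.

Answer: after 3 steps: λ.λ.1 0

Derivation:
  start: (λ.0 0) (λ.λ.1 0)
  [1] (λ.λ.1 0) (λ.λ.1 0)
  [2] λ.(λ.λ.1 0) 0
  [3] λ.λ.1 0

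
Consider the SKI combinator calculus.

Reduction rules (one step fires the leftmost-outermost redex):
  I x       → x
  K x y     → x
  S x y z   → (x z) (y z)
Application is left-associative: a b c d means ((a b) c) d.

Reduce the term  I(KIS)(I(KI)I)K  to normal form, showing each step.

Answer: normal form = K  (in 6 steps)

Working:
  start: I(KIS)(I(KI)I)K
  step 1: KIS(I(KI)I)K
  step 2: I(I(KI)I)K
  step 3: I(KI)IK
  step 4: KIIK
  step 5: IK
  step 6: K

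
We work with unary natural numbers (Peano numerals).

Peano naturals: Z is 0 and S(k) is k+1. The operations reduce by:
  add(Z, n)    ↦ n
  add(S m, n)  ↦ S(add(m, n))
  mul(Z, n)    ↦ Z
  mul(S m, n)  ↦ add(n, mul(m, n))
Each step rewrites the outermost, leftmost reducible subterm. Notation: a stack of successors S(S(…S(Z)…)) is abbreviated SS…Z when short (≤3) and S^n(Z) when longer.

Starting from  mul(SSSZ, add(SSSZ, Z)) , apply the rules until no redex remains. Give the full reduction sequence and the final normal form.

Answer: normal form = S^9(Z)  (in 28 steps)

Reduction:
  start: mul(SSSZ, add(SSSZ, Z))
  [1] add(add(SSSZ, Z), mul(SSZ, add(SSSZ, Z)))
  [2] add(S(add(SSZ, Z)), mul(SSZ, add(SSSZ, Z)))
  [3] S(add(add(SSZ, Z), mul(SSZ, add(SSSZ, Z))))
  [4] S(add(S(add(SZ, Z)), mul(SSZ, add(SSSZ, Z))))
  [5] S(S(add(add(SZ, Z), mul(SSZ, add(SSSZ, Z)))))
  [6] S(S(add(S(add(Z, Z)), mul(SSZ, add(SSSZ, Z)))))
  [7] S(S(S(add(add(Z, Z), mul(SSZ, add(SSSZ, Z))))))
  [8] S(S(S(add(Z, mul(SSZ, add(SSSZ, Z))))))
  [9] S(S(S(mul(SSZ, add(SSSZ, Z)))))
  [10] S(S(S(add(add(SSSZ, Z), mul(SZ, add(SSSZ, Z))))))
  [11] S(S(S(add(S(add(SSZ, Z)), mul(SZ, add(SSSZ, Z))))))
  [12] S(S(S(S(add(add(SSZ, Z), mul(SZ, add(SSSZ, Z)))))))
  [13] S(S(S(S(add(S(add(SZ, Z)), mul(SZ, add(SSSZ, Z)))))))
  [14] S(S(S(S(S(add(add(SZ, Z), mul(SZ, add(SSSZ, Z))))))))
  [15] S(S(S(S(S(add(S(add(Z, Z)), mul(SZ, add(SSSZ, Z))))))))
  [16] S(S(S(S(S(S(add(add(Z, Z), mul(SZ, add(SSSZ, Z)))))))))
  [17] S(S(S(S(S(S(add(Z, mul(SZ, add(SSSZ, Z)))))))))
  [18] S(S(S(S(S(S(mul(SZ, add(SSSZ, Z))))))))
  [19] S(S(S(S(S(S(add(add(SSSZ, Z), mul(Z, add(SSSZ, Z)))))))))
  [20] S(S(S(S(S(S(add(S(add(SSZ, Z)), mul(Z, add(SSSZ, Z)))))))))
  [21] S(S(S(S(S(S(S(add(add(SSZ, Z), mul(Z, add(SSSZ, Z))))))))))
  [22] S(S(S(S(S(S(S(add(S(add(SZ, Z)), mul(Z, add(SSSZ, Z))))))))))
  [23] S(S(S(S(S(S(S(S(add(add(SZ, Z), mul(Z, add(SSSZ, Z)))))))))))
  [24] S(S(S(S(S(S(S(S(add(S(add(Z, Z)), mul(Z, add(SSSZ, Z)))))))))))
  [25] S(S(S(S(S(S(S(S(S(add(add(Z, Z), mul(Z, add(SSSZ, Z))))))))))))
  [26] S(S(S(S(S(S(S(S(S(add(Z, mul(Z, add(SSSZ, Z))))))))))))
  [27] S(S(S(S(S(S(S(S(S(mul(Z, add(SSSZ, Z)))))))))))
  [28] S^9(Z)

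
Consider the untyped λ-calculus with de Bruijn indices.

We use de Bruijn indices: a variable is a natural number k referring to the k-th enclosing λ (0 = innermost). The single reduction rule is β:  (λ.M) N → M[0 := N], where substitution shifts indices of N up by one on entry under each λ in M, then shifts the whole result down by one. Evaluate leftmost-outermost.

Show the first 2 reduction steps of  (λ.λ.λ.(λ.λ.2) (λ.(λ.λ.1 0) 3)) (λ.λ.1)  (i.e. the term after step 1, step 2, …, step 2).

Answer: after 2 steps: λ.λ.λ.1

Working:
  start: (λ.λ.λ.(λ.λ.2) (λ.(λ.λ.1 0) 3)) (λ.λ.1)
  [1] λ.λ.(λ.λ.2) (λ.(λ.λ.1 0) (λ.λ.1))
  [2] λ.λ.λ.1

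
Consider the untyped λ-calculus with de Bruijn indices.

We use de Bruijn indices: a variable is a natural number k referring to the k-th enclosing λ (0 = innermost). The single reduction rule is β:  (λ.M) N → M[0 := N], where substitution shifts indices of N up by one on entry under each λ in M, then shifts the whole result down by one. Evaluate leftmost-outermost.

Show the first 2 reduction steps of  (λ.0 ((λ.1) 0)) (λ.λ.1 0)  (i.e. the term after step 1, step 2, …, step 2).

  start: (λ.0 ((λ.1) 0)) (λ.λ.1 0)
  →1  (λ.λ.1 0) ((λ.λ.λ.1 0) (λ.λ.1 0))
  →2  λ.(λ.λ.λ.1 0) (λ.λ.1 0) 0

Answer: after 2 steps: λ.(λ.λ.λ.1 0) (λ.λ.1 0) 0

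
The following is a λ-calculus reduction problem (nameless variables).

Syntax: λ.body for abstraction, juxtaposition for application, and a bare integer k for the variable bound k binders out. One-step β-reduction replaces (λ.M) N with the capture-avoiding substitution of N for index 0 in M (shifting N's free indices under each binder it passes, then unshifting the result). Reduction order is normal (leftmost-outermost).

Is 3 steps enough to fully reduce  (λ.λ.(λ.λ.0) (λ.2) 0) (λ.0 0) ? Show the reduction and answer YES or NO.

  start: (λ.λ.(λ.λ.0) (λ.2) 0) (λ.0 0)
  →1  λ.(λ.λ.0) (λ.λ.0 0) 0
  →2  λ.(λ.0) 0
  →3  λ.0

Answer: YES — reaches normal form λ.0 in 3 ≤ 3 steps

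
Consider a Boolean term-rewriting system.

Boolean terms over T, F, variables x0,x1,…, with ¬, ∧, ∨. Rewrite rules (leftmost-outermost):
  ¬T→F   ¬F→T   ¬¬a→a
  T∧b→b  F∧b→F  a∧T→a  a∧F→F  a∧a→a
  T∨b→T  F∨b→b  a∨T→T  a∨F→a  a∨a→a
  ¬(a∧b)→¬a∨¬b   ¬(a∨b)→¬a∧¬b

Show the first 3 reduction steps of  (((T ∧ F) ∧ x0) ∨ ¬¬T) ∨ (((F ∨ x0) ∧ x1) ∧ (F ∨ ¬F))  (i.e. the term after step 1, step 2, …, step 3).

Answer: after 3 steps: ¬¬T ∨ (((F ∨ x0) ∧ x1) ∧ (F ∨ ¬F))

Reduction:
  start: (((T ∧ F) ∧ x0) ∨ ¬¬T) ∨ (((F ∨ x0) ∧ x1) ∧ (F ∨ ¬F))
  [1] ((F ∧ x0) ∨ ¬¬T) ∨ (((F ∨ x0) ∧ x1) ∧ (F ∨ ¬F))
  [2] (F ∨ ¬¬T) ∨ (((F ∨ x0) ∧ x1) ∧ (F ∨ ¬F))
  [3] ¬¬T ∨ (((F ∨ x0) ∧ x1) ∧ (F ∨ ¬F))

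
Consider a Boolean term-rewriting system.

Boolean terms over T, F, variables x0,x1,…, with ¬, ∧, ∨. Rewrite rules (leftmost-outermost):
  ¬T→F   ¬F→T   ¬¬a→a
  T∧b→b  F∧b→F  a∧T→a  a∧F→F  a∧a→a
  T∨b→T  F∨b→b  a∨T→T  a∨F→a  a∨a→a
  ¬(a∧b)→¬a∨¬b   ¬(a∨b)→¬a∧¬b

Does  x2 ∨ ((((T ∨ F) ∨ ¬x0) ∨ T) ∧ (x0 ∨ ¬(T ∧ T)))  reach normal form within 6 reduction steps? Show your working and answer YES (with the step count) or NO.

  start: x2 ∨ ((((T ∨ F) ∨ ¬x0) ∨ T) ∧ (x0 ∨ ¬(T ∧ T)))
  [1] x2 ∨ (T ∧ (x0 ∨ ¬(T ∧ T)))
  [2] x2 ∨ (x0 ∨ ¬(T ∧ T))
  [3] x2 ∨ (x0 ∨ (¬T ∨ ¬T))
  [4] x2 ∨ (x0 ∨ ¬T)
  [5] x2 ∨ (x0 ∨ F)
  [6] x2 ∨ x0

Answer: YES — reaches normal form x2 ∨ x0 in 6 ≤ 6 steps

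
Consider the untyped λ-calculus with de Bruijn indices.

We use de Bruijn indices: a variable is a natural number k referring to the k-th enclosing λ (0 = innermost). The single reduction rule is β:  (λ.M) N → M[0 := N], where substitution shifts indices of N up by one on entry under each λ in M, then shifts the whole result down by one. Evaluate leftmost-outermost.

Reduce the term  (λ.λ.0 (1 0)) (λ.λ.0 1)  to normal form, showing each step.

Answer: normal form = λ.0 (λ.0 1)  (in 2 steps)

Working:
  start: (λ.λ.0 (1 0)) (λ.λ.0 1)
  step 1: λ.0 ((λ.λ.0 1) 0)
  step 2: λ.0 (λ.0 1)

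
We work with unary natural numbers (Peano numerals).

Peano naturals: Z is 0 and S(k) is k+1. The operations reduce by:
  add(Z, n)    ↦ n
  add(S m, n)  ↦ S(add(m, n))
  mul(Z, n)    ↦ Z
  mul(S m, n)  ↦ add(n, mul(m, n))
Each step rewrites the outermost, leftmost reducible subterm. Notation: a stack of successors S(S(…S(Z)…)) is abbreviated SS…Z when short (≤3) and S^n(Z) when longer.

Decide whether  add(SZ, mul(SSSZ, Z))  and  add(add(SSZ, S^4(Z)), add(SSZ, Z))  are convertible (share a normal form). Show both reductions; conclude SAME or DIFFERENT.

Answer: DIFFERENT — A ⇓ SZ, B ⇓ S^8(Z)

Working:
Term A:
  start: add(SZ, mul(SSSZ, Z))
  step 1: S(add(Z, mul(SSSZ, Z)))
  step 2: S(mul(SSSZ, Z))
  step 3: S(add(Z, mul(SSZ, Z)))
  step 4: S(mul(SSZ, Z))
  step 5: S(add(Z, mul(SZ, Z)))
  step 6: S(mul(SZ, Z))
  step 7: S(add(Z, mul(Z, Z)))
  step 8: S(mul(Z, Z))
  step 9: SZ

Term B:
  start: add(add(SSZ, S^4(Z)), add(SSZ, Z))
  step 1: add(S(add(SZ, S^4(Z))), add(SSZ, Z))
  step 2: S(add(add(SZ, S^4(Z)), add(SSZ, Z)))
  step 3: S(add(S(add(Z, S^4(Z))), add(SSZ, Z)))
  step 4: S(S(add(add(Z, S^4(Z)), add(SSZ, Z))))
  step 5: S(S(add(S^4(Z), add(SSZ, Z))))
  step 6: S(S(S(add(SSSZ, add(SSZ, Z)))))
  step 7: S(S(S(S(add(SSZ, add(SSZ, Z))))))
  step 8: S(S(S(S(S(add(SZ, add(SSZ, Z)))))))
  step 9: S(S(S(S(S(S(add(Z, add(SSZ, Z))))))))
  step 10: S(S(S(S(S(S(add(SSZ, Z)))))))
  step 11: S(S(S(S(S(S(S(add(SZ, Z))))))))
  step 12: S(S(S(S(S(S(S(S(add(Z, Z)))))))))
  step 13: S^8(Z)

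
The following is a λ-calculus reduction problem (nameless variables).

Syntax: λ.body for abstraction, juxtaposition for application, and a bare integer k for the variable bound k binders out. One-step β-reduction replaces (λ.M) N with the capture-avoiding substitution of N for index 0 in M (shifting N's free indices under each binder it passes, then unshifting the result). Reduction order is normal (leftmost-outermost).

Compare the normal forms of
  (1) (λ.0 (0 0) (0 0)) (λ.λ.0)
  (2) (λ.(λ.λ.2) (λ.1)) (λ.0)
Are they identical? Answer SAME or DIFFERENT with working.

Answer: DIFFERENT — A ⇓ λ.0, B ⇓ λ.λ.0

Reduction:
Term A:
  start: (λ.0 (0 0) (0 0)) (λ.λ.0)
  step 1: (λ.λ.0) ((λ.λ.0) (λ.λ.0)) ((λ.λ.0) (λ.λ.0))
  step 2: (λ.0) ((λ.λ.0) (λ.λ.0))
  step 3: (λ.λ.0) (λ.λ.0)
  step 4: λ.0

Term B:
  start: (λ.(λ.λ.2) (λ.1)) (λ.0)
  step 1: (λ.λ.λ.0) (λ.λ.0)
  step 2: λ.λ.0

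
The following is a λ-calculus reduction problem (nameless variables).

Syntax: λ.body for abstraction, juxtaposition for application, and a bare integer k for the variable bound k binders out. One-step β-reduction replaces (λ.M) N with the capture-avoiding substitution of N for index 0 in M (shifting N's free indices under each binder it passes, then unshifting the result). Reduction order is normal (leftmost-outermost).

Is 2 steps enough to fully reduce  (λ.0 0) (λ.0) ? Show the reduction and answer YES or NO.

  start: (λ.0 0) (λ.0)
  →1  (λ.0) (λ.0)
  →2  λ.0

Answer: YES — reaches normal form λ.0 in 2 ≤ 2 steps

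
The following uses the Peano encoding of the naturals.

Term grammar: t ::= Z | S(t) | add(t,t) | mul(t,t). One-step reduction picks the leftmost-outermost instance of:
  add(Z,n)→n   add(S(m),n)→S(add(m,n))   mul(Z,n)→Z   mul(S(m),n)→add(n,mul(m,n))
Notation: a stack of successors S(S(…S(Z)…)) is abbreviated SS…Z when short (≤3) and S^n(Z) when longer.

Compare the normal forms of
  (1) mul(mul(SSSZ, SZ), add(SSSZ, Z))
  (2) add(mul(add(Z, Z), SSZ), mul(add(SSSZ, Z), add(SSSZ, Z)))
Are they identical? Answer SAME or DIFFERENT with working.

Term A:
  start: mul(mul(SSSZ, SZ), add(SSSZ, Z))
  →1  mul(add(SZ, mul(SSZ, SZ)), add(SSSZ, Z))
  →2  mul(S(add(Z, mul(SSZ, SZ))), add(SSSZ, Z))
  →3  add(add(SSSZ, Z), mul(add(Z, mul(SSZ, SZ)), add(SSSZ, Z)))
  →4  add(S(add(SSZ, Z)), mul(add(Z, mul(SSZ, SZ)), add(SSSZ, Z)))
  →5  S(add(add(SSZ, Z), mul(add(Z, mul(SSZ, SZ)), add(SSSZ, Z))))
  →6  S(add(S(add(SZ, Z)), mul(add(Z, mul(SSZ, SZ)), add(SSSZ, Z))))
  →7  S(S(add(add(SZ, Z), mul(add(Z, mul(SSZ, SZ)), add(SSSZ, Z)))))
  →8  S(S(add(S(add(Z, Z)), mul(add(Z, mul(SSZ, SZ)), add(SSSZ, Z)))))
  →9  S(S(S(add(add(Z, Z), mul(add(Z, mul(SSZ, SZ)), add(SSSZ, Z))))))
  →10  S(S(S(add(Z, mul(add(Z, mul(SSZ, SZ)), add(SSSZ, Z))))))
  →11  S(S(S(mul(add(Z, mul(SSZ, SZ)), add(SSSZ, Z)))))
  →12  S(S(S(mul(mul(SSZ, SZ), add(SSSZ, Z)))))
  →13  S(S(S(mul(add(SZ, mul(SZ, SZ)), add(SSSZ, Z)))))
  →14  S(S(S(mul(S(add(Z, mul(SZ, SZ))), add(SSSZ, Z)))))
  →15  S(S(S(add(add(SSSZ, Z), mul(add(Z, mul(SZ, SZ)), add(SSSZ, Z))))))
  →16  S(S(S(add(S(add(SSZ, Z)), mul(add(Z, mul(SZ, SZ)), add(SSSZ, Z))))))
  →17  S(S(S(S(add(add(SSZ, Z), mul(add(Z, mul(SZ, SZ)), add(SSSZ, Z)))))))
  →18  S(S(S(S(add(S(add(SZ, Z)), mul(add(Z, mul(SZ, SZ)), add(SSSZ, Z)))))))
  →19  S(S(S(S(S(add(add(SZ, Z), mul(add(Z, mul(SZ, SZ)), add(SSSZ, Z))))))))
  →20  S(S(S(S(S(add(S(add(Z, Z)), mul(add(Z, mul(SZ, SZ)), add(SSSZ, Z))))))))
  →21  S(S(S(S(S(S(add(add(Z, Z), mul(add(Z, mul(SZ, SZ)), add(SSSZ, Z)))))))))
  →22  S(S(S(S(S(S(add(Z, mul(add(Z, mul(SZ, SZ)), add(SSSZ, Z)))))))))
  →23  S(S(S(S(S(S(mul(add(Z, mul(SZ, SZ)), add(SSSZ, Z))))))))
  →24  S(S(S(S(S(S(mul(mul(SZ, SZ), add(SSSZ, Z))))))))
  →25  S(S(S(S(S(S(mul(add(SZ, mul(Z, SZ)), add(SSSZ, Z))))))))
  →26  S(S(S(S(S(S(mul(S(add(Z, mul(Z, SZ))), add(SSSZ, Z))))))))
  →27  S(S(S(S(S(S(add(add(SSSZ, Z), mul(add(Z, mul(Z, SZ)), add(SSSZ, Z)))))))))
  →28  S(S(S(S(S(S(add(S(add(SSZ, Z)), mul(add(Z, mul(Z, SZ)), add(SSSZ, Z)))))))))
  →29  S(S(S(S(S(S(S(add(add(SSZ, Z), mul(add(Z, mul(Z, SZ)), add(SSSZ, Z))))))))))
  →30  S(S(S(S(S(S(S(add(S(add(SZ, Z)), mul(add(Z, mul(Z, SZ)), add(SSSZ, Z))))))))))
  →31  S(S(S(S(S(S(S(S(add(add(SZ, Z), mul(add(Z, mul(Z, SZ)), add(SSSZ, Z)))))))))))
  →32  S(S(S(S(S(S(S(S(add(S(add(Z, Z)), mul(add(Z, mul(Z, SZ)), add(SSSZ, Z)))))))))))
  →33  S(S(S(S(S(S(S(S(S(add(add(Z, Z), mul(add(Z, mul(Z, SZ)), add(SSSZ, Z))))))))))))
  →34  S(S(S(S(S(S(S(S(S(add(Z, mul(add(Z, mul(Z, SZ)), add(SSSZ, Z))))))))))))
  →35  S(S(S(S(S(S(S(S(S(mul(add(Z, mul(Z, SZ)), add(SSSZ, Z)))))))))))
  →36  S(S(S(S(S(S(S(S(S(mul(mul(Z, SZ), add(SSSZ, Z)))))))))))
  →37  S(S(S(S(S(S(S(S(S(mul(Z, add(SSSZ, Z)))))))))))
  →38  S^9(Z)

Term B:
  start: add(mul(add(Z, Z), SSZ), mul(add(SSSZ, Z), add(SSSZ, Z)))
  →1  add(mul(Z, SSZ), mul(add(SSSZ, Z), add(SSSZ, Z)))
  →2  add(Z, mul(add(SSSZ, Z), add(SSSZ, Z)))
  →3  mul(add(SSSZ, Z), add(SSSZ, Z))
  →4  mul(S(add(SSZ, Z)), add(SSSZ, Z))
  →5  add(add(SSSZ, Z), mul(add(SSZ, Z), add(SSSZ, Z)))
  →6  add(S(add(SSZ, Z)), mul(add(SSZ, Z), add(SSSZ, Z)))
  →7  S(add(add(SSZ, Z), mul(add(SSZ, Z), add(SSSZ, Z))))
  →8  S(add(S(add(SZ, Z)), mul(add(SSZ, Z), add(SSSZ, Z))))
  →9  S(S(add(add(SZ, Z), mul(add(SSZ, Z), add(SSSZ, Z)))))
  →10  S(S(add(S(add(Z, Z)), mul(add(SSZ, Z), add(SSSZ, Z)))))
  →11  S(S(S(add(add(Z, Z), mul(add(SSZ, Z), add(SSSZ, Z))))))
  →12  S(S(S(add(Z, mul(add(SSZ, Z), add(SSSZ, Z))))))
  →13  S(S(S(mul(add(SSZ, Z), add(SSSZ, Z)))))
  →14  S(S(S(mul(S(add(SZ, Z)), add(SSSZ, Z)))))
  →15  S(S(S(add(add(SSSZ, Z), mul(add(SZ, Z), add(SSSZ, Z))))))
  →16  S(S(S(add(S(add(SSZ, Z)), mul(add(SZ, Z), add(SSSZ, Z))))))
  →17  S(S(S(S(add(add(SSZ, Z), mul(add(SZ, Z), add(SSSZ, Z)))))))
  →18  S(S(S(S(add(S(add(SZ, Z)), mul(add(SZ, Z), add(SSSZ, Z)))))))
  →19  S(S(S(S(S(add(add(SZ, Z), mul(add(SZ, Z), add(SSSZ, Z))))))))
  →20  S(S(S(S(S(add(S(add(Z, Z)), mul(add(SZ, Z), add(SSSZ, Z))))))))
  →21  S(S(S(S(S(S(add(add(Z, Z), mul(add(SZ, Z), add(SSSZ, Z)))))))))
  →22  S(S(S(S(S(S(add(Z, mul(add(SZ, Z), add(SSSZ, Z)))))))))
  →23  S(S(S(S(S(S(mul(add(SZ, Z), add(SSSZ, Z))))))))
  →24  S(S(S(S(S(S(mul(S(add(Z, Z)), add(SSSZ, Z))))))))
  →25  S(S(S(S(S(S(add(add(SSSZ, Z), mul(add(Z, Z), add(SSSZ, Z)))))))))
  →26  S(S(S(S(S(S(add(S(add(SSZ, Z)), mul(add(Z, Z), add(SSSZ, Z)))))))))
  →27  S(S(S(S(S(S(S(add(add(SSZ, Z), mul(add(Z, Z), add(SSSZ, Z))))))))))
  →28  S(S(S(S(S(S(S(add(S(add(SZ, Z)), mul(add(Z, Z), add(SSSZ, Z))))))))))
  →29  S(S(S(S(S(S(S(S(add(add(SZ, Z), mul(add(Z, Z), add(SSSZ, Z)))))))))))
  →30  S(S(S(S(S(S(S(S(add(S(add(Z, Z)), mul(add(Z, Z), add(SSSZ, Z)))))))))))
  →31  S(S(S(S(S(S(S(S(S(add(add(Z, Z), mul(add(Z, Z), add(SSSZ, Z))))))))))))
  →32  S(S(S(S(S(S(S(S(S(add(Z, mul(add(Z, Z), add(SSSZ, Z))))))))))))
  →33  S(S(S(S(S(S(S(S(S(mul(add(Z, Z), add(SSSZ, Z)))))))))))
  →34  S(S(S(S(S(S(S(S(S(mul(Z, add(SSSZ, Z)))))))))))
  →35  S^9(Z)

Answer: SAME — A ⇓ S^9(Z), B ⇓ S^9(Z)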